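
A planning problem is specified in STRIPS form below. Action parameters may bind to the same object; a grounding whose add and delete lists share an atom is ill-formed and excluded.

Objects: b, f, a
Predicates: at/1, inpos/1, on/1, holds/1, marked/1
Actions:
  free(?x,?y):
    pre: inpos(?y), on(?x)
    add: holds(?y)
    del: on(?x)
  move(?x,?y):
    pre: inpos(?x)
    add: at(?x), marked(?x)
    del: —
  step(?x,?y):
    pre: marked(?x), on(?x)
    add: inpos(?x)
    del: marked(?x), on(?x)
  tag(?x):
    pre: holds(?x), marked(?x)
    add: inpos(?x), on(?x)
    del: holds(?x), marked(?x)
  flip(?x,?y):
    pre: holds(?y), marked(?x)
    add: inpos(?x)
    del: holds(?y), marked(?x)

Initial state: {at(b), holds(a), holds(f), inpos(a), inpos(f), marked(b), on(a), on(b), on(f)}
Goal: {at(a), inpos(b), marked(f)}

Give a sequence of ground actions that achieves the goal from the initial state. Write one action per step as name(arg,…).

1. move(f,b)  →  {at(b), at(f), holds(a), holds(f), inpos(a), inpos(f), marked(b), marked(f), on(a), on(b), on(f)}
2. move(a,b)  →  {at(a), at(b), at(f), holds(a), holds(f), inpos(a), inpos(f), marked(a), marked(b), marked(f), on(a), on(b), on(f)}
3. step(b,b)  →  {at(a), at(b), at(f), holds(a), holds(f), inpos(a), inpos(b), inpos(f), marked(a), marked(f), on(a), on(f)}

move(f,b); move(a,b); step(b,b)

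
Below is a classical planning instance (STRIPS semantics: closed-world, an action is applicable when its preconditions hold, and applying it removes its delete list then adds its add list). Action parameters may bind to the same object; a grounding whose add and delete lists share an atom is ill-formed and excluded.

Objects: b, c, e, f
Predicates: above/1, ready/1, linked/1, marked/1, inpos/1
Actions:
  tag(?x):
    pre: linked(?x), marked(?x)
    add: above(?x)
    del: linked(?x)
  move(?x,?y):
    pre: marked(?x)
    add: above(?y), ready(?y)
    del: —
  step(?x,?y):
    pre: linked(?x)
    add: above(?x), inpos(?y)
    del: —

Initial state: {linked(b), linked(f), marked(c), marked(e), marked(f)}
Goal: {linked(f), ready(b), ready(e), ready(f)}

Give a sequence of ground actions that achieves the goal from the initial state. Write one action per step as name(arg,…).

move(c,b); move(c,e); move(c,f)

1. move(c,b)  →  {above(b), linked(b), linked(f), marked(c), marked(e), marked(f), ready(b)}
2. move(c,e)  →  {above(b), above(e), linked(b), linked(f), marked(c), marked(e), marked(f), ready(b), ready(e)}
3. move(c,f)  →  {above(b), above(e), above(f), linked(b), linked(f), marked(c), marked(e), marked(f), ready(b), ready(e), ready(f)}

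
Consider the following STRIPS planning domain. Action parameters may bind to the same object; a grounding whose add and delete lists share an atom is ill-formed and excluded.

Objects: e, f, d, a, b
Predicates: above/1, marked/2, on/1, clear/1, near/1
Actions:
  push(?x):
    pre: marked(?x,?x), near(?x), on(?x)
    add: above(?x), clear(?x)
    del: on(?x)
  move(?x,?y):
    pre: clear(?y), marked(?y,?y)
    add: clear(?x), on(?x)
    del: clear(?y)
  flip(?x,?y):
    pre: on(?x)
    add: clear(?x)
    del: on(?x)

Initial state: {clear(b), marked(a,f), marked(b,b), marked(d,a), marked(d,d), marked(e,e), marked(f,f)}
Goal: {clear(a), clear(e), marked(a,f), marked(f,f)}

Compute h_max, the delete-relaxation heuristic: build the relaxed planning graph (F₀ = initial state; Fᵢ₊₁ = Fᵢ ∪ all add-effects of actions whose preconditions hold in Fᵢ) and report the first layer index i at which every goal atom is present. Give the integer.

F0 = init (7 atoms)
F1 = F0 ∪ {clear(a), clear(d), clear(e), clear(f), on(a), on(d), on(e), on(f)}  (15 atoms)
goal ⊆ F1  ⇒  h_max = 1

1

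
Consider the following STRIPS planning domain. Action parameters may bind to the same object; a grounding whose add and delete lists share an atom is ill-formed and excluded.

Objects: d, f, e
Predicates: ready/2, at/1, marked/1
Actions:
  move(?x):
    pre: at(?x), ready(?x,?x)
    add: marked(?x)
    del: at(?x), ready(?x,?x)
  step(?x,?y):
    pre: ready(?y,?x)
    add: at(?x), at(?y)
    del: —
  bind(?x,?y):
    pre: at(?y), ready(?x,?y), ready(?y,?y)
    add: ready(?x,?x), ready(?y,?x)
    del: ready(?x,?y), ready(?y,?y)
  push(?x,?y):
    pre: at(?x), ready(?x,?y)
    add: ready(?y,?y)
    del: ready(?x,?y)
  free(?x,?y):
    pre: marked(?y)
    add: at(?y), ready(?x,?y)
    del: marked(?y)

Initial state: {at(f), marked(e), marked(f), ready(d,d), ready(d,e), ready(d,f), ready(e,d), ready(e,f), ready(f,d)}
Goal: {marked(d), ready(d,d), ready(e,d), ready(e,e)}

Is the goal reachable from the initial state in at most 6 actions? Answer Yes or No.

1. step(d,d)  →  {at(d), at(f), marked(e), marked(f), ready(d,d), ready(d,e), ready(d,f), ready(e,d), ready(e,f), ready(f,d)}
2. move(d)  →  {at(f), marked(d), marked(e), marked(f), ready(d,e), ready(d,f), ready(e,d), ready(e,f), ready(f,d)}
3. push(f,d)  →  {at(f), marked(d), marked(e), marked(f), ready(d,d), ready(d,e), ready(d,f), ready(e,d), ready(e,f)}
4. free(e,e)  →  {at(e), at(f), marked(d), marked(f), ready(d,d), ready(d,e), ready(d,f), ready(e,d), ready(e,e), ready(e,f)}
optimal plan length = 4; 4 ≤ 6

Yes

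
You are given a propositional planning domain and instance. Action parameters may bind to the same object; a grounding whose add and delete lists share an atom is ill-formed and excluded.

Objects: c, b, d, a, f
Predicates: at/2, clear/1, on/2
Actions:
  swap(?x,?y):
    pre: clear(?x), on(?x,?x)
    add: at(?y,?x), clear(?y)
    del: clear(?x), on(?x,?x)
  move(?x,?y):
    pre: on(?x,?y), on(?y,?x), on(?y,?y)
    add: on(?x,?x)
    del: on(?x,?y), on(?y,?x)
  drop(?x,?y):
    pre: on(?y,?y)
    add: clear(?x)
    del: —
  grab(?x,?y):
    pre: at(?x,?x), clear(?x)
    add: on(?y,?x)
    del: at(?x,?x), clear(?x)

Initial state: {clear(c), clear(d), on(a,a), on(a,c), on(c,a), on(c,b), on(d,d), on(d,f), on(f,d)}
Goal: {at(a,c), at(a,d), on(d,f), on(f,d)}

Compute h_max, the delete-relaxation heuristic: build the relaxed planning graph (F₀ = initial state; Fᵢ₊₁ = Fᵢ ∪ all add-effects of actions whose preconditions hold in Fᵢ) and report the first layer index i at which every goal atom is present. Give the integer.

F0 = init (9 atoms)
F1 = F0 ∪ {at(a,d), at(b,d), at(c,d), at(f,d), clear(a), clear(b), clear(f), on(c,c), on(f,f)}  (18 atoms)
F2 = F1 ∪ {at(a,c), at(a,f), at(b,a), at(b,c), at(b,f), at(c,a), at(c,f), at(d,a), at(d,c), at(d,f), at(f,a), at(f,c)}  (30 atoms)
goal ⊆ F2  ⇒  h_max = 2

2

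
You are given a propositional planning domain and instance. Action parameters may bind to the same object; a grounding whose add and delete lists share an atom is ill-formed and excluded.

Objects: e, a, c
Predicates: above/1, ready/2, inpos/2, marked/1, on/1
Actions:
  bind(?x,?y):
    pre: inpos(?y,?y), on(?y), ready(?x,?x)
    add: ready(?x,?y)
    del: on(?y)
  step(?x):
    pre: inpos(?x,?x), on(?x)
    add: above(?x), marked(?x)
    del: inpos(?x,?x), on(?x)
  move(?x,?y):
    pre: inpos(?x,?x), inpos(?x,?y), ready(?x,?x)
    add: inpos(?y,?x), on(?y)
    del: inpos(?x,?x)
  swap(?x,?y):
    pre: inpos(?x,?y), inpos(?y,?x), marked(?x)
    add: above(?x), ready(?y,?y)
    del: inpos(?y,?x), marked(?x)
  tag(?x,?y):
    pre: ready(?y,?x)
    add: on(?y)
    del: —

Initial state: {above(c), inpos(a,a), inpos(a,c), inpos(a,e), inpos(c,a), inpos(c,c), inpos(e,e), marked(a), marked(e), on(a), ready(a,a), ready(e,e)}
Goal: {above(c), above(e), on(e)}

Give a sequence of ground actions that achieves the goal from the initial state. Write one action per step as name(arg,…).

move(a,e); swap(e,e)

1. move(a,e)  →  {above(c), inpos(a,c), inpos(a,e), inpos(c,a), inpos(c,c), inpos(e,a), inpos(e,e), marked(a), marked(e), on(a), on(e), ready(a,a), ready(e,e)}
2. swap(e,e)  →  {above(c), above(e), inpos(a,c), inpos(a,e), inpos(c,a), inpos(c,c), inpos(e,a), marked(a), on(a), on(e), ready(a,a), ready(e,e)}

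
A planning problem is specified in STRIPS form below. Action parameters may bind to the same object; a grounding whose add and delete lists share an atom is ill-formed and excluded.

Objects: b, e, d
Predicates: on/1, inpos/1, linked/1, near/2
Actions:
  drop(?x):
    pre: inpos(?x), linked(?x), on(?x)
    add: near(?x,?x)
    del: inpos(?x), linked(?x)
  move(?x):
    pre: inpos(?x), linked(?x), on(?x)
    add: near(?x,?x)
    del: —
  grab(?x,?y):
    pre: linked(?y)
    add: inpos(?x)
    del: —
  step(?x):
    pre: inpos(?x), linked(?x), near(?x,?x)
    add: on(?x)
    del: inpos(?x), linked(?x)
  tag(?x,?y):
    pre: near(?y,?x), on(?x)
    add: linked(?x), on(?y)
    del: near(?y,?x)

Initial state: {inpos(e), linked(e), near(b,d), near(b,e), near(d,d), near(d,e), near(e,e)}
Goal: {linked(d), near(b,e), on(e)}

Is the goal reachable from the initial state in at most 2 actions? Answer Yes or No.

No

1. step(e)  →  {near(b,d), near(b,e), near(d,d), near(d,e), near(e,e), on(e)}
2. tag(e,d)  →  {linked(e), near(b,d), near(b,e), near(d,d), near(e,e), on(d), on(e)}
3. tag(d,b)  →  {linked(d), linked(e), near(b,e), near(d,d), near(e,e), on(b), on(d), on(e)}
optimal plan length = 3; 3 > 2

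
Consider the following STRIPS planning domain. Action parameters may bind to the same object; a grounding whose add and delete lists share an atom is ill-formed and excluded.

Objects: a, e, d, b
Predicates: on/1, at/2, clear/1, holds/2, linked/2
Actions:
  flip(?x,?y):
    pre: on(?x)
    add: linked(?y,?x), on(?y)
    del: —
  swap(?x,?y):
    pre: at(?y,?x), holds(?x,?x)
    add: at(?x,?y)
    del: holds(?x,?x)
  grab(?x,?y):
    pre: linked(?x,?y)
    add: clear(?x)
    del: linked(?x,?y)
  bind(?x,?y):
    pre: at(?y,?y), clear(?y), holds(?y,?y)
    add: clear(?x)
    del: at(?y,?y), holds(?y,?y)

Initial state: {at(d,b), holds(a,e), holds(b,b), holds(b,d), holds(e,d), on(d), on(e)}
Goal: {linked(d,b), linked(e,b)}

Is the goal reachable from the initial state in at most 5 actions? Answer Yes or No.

Yes

1. flip(e,b)  →  {at(d,b), holds(a,e), holds(b,b), holds(b,d), holds(e,d), linked(b,e), on(b), on(d), on(e)}
2. flip(b,e)  →  {at(d,b), holds(a,e), holds(b,b), holds(b,d), holds(e,d), linked(b,e), linked(e,b), on(b), on(d), on(e)}
3. flip(b,d)  →  {at(d,b), holds(a,e), holds(b,b), holds(b,d), holds(e,d), linked(b,e), linked(d,b), linked(e,b), on(b), on(d), on(e)}
optimal plan length = 3; 3 ≤ 5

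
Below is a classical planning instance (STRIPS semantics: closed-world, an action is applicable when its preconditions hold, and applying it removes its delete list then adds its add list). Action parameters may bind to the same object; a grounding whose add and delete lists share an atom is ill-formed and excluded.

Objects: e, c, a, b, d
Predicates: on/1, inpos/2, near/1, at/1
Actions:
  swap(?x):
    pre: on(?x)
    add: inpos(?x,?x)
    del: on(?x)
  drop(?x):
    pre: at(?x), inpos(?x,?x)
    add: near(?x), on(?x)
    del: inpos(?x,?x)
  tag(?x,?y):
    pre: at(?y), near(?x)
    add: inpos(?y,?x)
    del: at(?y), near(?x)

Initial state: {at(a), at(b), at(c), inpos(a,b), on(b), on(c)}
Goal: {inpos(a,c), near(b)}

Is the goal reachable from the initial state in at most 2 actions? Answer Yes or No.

No

1. swap(c)  →  {at(a), at(b), at(c), inpos(a,b), inpos(c,c), on(b)}
2. swap(b)  →  {at(a), at(b), at(c), inpos(a,b), inpos(b,b), inpos(c,c)}
3. drop(c)  →  {at(a), at(b), at(c), inpos(a,b), inpos(b,b), near(c), on(c)}
4. drop(b)  →  {at(a), at(b), at(c), inpos(a,b), near(b), near(c), on(b), on(c)}
5. tag(c,a)  →  {at(b), at(c), inpos(a,b), inpos(a,c), near(b), on(b), on(c)}
optimal plan length = 5; 5 > 2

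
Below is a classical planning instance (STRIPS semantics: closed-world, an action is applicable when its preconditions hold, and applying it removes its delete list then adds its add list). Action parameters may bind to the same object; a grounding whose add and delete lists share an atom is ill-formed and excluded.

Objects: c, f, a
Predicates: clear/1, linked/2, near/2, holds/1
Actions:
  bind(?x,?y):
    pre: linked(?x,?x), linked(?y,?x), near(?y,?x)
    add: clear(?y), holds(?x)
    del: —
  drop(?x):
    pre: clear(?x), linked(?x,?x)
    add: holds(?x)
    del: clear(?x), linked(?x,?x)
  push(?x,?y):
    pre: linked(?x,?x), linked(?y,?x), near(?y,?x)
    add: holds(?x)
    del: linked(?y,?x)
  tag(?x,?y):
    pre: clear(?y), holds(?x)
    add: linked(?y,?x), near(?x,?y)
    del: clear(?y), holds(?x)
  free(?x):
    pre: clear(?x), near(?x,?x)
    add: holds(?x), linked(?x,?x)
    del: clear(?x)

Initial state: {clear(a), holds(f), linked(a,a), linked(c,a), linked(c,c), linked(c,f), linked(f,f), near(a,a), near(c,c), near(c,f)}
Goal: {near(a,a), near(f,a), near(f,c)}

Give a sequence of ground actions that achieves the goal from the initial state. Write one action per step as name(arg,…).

1. tag(f,a)  →  {linked(a,a), linked(a,f), linked(c,a), linked(c,c), linked(c,f), linked(f,f), near(a,a), near(c,c), near(c,f), near(f,a)}
2. bind(f,c)  →  {clear(c), holds(f), linked(a,a), linked(a,f), linked(c,a), linked(c,c), linked(c,f), linked(f,f), near(a,a), near(c,c), near(c,f), near(f,a)}
3. tag(f,c)  →  {linked(a,a), linked(a,f), linked(c,a), linked(c,c), linked(c,f), linked(f,f), near(a,a), near(c,c), near(c,f), near(f,a), near(f,c)}

tag(f,a); bind(f,c); tag(f,c)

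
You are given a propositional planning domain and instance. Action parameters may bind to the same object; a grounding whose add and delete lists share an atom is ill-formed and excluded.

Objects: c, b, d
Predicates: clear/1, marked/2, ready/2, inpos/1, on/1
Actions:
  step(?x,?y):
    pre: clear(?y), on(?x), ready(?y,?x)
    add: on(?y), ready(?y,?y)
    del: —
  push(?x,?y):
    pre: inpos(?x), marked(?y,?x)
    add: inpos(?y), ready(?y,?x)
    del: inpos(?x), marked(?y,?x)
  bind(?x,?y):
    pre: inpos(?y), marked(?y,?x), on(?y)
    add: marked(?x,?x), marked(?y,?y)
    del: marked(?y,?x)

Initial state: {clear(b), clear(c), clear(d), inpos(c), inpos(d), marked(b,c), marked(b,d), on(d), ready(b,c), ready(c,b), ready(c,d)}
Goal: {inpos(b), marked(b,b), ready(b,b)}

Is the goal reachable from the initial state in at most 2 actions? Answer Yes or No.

No

1. push(d,b)  →  {clear(b), clear(c), clear(d), inpos(b), inpos(c), marked(b,c), on(d), ready(b,c), ready(b,d), ready(c,b), ready(c,d)}
2. step(d,b)  →  {clear(b), clear(c), clear(d), inpos(b), inpos(c), marked(b,c), on(b), on(d), ready(b,b), ready(b,c), ready(b,d), ready(c,b), ready(c,d)}
3. bind(c,b)  →  {clear(b), clear(c), clear(d), inpos(b), inpos(c), marked(b,b), marked(c,c), on(b), on(d), ready(b,b), ready(b,c), ready(b,d), ready(c,b), ready(c,d)}
optimal plan length = 3; 3 > 2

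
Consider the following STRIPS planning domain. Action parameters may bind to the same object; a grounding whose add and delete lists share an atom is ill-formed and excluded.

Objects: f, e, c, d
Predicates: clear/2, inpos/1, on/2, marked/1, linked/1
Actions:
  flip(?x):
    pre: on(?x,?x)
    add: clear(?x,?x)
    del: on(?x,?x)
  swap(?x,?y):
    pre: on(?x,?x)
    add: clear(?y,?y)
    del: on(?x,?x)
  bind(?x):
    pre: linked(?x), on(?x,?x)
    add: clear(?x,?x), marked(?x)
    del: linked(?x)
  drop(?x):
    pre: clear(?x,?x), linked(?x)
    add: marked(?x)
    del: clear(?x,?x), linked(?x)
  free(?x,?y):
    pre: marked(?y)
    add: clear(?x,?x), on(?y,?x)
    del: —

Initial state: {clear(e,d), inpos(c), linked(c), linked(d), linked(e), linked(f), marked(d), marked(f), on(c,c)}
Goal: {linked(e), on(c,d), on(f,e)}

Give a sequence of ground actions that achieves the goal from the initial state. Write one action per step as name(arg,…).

1. bind(c)  →  {clear(c,c), clear(e,d), inpos(c), linked(d), linked(e), linked(f), marked(c), marked(d), marked(f), on(c,c)}
2. free(e,f)  →  {clear(c,c), clear(e,d), clear(e,e), inpos(c), linked(d), linked(e), linked(f), marked(c), marked(d), marked(f), on(c,c), on(f,e)}
3. free(d,c)  →  {clear(c,c), clear(d,d), clear(e,d), clear(e,e), inpos(c), linked(d), linked(e), linked(f), marked(c), marked(d), marked(f), on(c,c), on(c,d), on(f,e)}

bind(c); free(e,f); free(d,c)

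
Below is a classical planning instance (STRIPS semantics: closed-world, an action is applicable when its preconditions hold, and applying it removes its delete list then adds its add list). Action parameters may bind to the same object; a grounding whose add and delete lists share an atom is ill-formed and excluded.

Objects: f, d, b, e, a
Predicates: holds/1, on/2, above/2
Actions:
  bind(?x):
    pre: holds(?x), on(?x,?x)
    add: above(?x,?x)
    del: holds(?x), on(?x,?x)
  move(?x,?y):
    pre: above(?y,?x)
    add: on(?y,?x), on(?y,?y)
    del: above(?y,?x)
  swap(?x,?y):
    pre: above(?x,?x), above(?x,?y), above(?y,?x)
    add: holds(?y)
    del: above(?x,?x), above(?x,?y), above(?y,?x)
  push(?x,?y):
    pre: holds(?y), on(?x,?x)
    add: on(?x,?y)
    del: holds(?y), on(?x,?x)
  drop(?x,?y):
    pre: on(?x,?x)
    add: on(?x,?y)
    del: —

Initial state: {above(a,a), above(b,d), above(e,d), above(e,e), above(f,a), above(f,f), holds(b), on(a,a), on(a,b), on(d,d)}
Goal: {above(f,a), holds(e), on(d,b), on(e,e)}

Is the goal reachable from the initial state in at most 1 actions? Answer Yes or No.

No

1. move(d,e)  →  {above(a,a), above(b,d), above(e,e), above(f,a), above(f,f), holds(b), on(a,a), on(a,b), on(d,d), on(e,d), on(e,e)}
2. swap(e,e)  →  {above(a,a), above(b,d), above(f,a), above(f,f), holds(b), holds(e), on(a,a), on(a,b), on(d,d), on(e,d), on(e,e)}
3. push(d,b)  →  {above(a,a), above(b,d), above(f,a), above(f,f), holds(e), on(a,a), on(a,b), on(d,b), on(e,d), on(e,e)}
optimal plan length = 3; 3 > 1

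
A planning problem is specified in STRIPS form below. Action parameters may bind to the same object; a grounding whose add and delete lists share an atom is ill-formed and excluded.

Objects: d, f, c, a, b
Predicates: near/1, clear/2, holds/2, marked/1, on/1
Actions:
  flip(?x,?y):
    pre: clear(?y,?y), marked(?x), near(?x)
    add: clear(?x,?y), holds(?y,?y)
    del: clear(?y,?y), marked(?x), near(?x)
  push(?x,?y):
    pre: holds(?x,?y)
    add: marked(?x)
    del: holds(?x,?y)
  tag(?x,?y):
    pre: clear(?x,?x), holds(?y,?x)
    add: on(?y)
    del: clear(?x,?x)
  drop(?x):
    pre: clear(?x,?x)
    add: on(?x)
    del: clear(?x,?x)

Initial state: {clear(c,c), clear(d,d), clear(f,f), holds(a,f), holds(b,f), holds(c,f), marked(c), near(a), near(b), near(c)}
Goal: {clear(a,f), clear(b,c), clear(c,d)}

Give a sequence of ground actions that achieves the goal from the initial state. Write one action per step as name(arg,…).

flip(c,d); push(a,f); flip(a,f); push(b,f); flip(b,c)

1. flip(c,d)  →  {clear(c,c), clear(c,d), clear(f,f), holds(a,f), holds(b,f), holds(c,f), holds(d,d), near(a), near(b)}
2. push(a,f)  →  {clear(c,c), clear(c,d), clear(f,f), holds(b,f), holds(c,f), holds(d,d), marked(a), near(a), near(b)}
3. flip(a,f)  →  {clear(a,f), clear(c,c), clear(c,d), holds(b,f), holds(c,f), holds(d,d), holds(f,f), near(b)}
4. push(b,f)  →  {clear(a,f), clear(c,c), clear(c,d), holds(c,f), holds(d,d), holds(f,f), marked(b), near(b)}
5. flip(b,c)  →  {clear(a,f), clear(b,c), clear(c,d), holds(c,c), holds(c,f), holds(d,d), holds(f,f)}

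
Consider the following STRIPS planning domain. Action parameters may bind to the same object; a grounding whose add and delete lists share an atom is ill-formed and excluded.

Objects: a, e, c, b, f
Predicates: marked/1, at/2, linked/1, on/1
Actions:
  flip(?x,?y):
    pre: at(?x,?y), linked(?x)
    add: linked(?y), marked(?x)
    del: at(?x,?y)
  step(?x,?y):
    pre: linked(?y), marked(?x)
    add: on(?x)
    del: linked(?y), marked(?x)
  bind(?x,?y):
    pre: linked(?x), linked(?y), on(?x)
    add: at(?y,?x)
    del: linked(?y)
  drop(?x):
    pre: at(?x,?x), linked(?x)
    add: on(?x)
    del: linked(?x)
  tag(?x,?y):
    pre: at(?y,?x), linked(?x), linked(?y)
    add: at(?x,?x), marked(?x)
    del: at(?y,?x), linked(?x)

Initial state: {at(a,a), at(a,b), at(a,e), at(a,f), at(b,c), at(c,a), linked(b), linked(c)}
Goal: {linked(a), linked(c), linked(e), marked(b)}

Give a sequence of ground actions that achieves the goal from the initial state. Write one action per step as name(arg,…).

1. flip(c,a)  →  {at(a,a), at(a,b), at(a,e), at(a,f), at(b,c), linked(a), linked(b), linked(c), marked(c)}
2. flip(a,e)  →  {at(a,a), at(a,b), at(a,f), at(b,c), linked(a), linked(b), linked(c), linked(e), marked(a), marked(c)}
3. flip(b,c)  →  {at(a,a), at(a,b), at(a,f), linked(a), linked(b), linked(c), linked(e), marked(a), marked(b), marked(c)}

flip(c,a); flip(a,e); flip(b,c)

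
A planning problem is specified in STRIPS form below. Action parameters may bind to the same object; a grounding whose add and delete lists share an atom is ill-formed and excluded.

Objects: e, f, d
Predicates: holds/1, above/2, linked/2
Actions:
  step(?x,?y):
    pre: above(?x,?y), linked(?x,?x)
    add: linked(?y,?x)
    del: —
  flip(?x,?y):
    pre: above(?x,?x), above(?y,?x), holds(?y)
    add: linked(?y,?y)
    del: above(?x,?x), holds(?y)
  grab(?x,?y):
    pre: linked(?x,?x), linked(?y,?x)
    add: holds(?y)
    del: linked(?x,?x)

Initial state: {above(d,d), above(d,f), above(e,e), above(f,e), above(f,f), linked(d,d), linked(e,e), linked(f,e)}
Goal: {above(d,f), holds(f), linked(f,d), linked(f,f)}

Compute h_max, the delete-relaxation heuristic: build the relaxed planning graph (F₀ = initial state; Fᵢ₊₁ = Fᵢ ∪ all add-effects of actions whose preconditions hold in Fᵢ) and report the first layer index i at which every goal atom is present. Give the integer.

2

F0 = init (8 atoms)
F1 = F0 ∪ {holds(d), holds(e), holds(f), linked(f,d)}  (12 atoms)
F2 = F1 ∪ {linked(f,f)}  (13 atoms)
goal ⊆ F2  ⇒  h_max = 2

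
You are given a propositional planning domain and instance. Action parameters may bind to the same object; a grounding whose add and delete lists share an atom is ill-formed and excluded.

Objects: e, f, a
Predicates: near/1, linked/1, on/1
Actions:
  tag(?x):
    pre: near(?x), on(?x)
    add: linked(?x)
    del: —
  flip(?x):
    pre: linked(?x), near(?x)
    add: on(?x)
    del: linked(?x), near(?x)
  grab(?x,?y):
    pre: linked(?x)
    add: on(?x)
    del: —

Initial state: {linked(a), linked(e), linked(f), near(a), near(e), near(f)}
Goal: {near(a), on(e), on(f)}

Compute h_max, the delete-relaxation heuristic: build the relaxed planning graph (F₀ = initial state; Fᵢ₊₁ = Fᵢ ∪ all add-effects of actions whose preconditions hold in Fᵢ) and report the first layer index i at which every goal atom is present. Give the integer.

F0 = init (6 atoms)
F1 = F0 ∪ {on(a), on(e), on(f)}  (9 atoms)
goal ⊆ F1  ⇒  h_max = 1

1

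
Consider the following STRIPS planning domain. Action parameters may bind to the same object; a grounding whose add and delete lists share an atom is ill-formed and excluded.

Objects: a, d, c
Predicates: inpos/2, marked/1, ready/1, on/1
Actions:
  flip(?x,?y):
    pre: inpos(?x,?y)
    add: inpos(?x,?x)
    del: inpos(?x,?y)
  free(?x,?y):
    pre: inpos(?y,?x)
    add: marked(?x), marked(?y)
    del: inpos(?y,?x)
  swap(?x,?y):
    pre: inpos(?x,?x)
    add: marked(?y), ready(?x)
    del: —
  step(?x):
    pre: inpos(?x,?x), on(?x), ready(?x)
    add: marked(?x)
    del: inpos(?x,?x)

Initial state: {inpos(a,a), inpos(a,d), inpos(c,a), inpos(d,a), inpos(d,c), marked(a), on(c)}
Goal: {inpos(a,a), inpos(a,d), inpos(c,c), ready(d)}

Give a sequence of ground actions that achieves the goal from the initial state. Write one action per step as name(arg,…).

1. flip(d,a)  →  {inpos(a,a), inpos(a,d), inpos(c,a), inpos(d,c), inpos(d,d), marked(a), on(c)}
2. flip(c,a)  →  {inpos(a,a), inpos(a,d), inpos(c,c), inpos(d,c), inpos(d,d), marked(a), on(c)}
3. swap(d,a)  →  {inpos(a,a), inpos(a,d), inpos(c,c), inpos(d,c), inpos(d,d), marked(a), on(c), ready(d)}

flip(d,a); flip(c,a); swap(d,a)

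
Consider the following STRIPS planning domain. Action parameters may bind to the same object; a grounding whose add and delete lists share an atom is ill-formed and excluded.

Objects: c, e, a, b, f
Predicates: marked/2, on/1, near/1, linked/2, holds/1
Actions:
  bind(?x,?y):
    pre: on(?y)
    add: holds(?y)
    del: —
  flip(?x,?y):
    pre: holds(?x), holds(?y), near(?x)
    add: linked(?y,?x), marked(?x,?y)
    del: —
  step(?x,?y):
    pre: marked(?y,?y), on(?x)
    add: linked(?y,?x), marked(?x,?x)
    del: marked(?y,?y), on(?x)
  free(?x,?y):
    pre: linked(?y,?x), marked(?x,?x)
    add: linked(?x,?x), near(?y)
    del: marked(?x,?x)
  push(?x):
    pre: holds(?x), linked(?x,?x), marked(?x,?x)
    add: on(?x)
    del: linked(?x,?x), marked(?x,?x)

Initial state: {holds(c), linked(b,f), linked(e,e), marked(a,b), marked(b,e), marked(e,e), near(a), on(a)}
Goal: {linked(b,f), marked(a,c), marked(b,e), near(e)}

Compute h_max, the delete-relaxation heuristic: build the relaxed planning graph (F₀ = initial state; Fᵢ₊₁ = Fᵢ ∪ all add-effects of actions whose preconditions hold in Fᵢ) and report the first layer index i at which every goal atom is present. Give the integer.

F0 = init (8 atoms)
F1 = F0 ∪ {holds(a), linked(e,a), marked(a,a), near(e)}  (12 atoms)
F2 = F1 ∪ {linked(a,a), linked(c,a), marked(a,c)}  (15 atoms)
goal ⊆ F2  ⇒  h_max = 2

2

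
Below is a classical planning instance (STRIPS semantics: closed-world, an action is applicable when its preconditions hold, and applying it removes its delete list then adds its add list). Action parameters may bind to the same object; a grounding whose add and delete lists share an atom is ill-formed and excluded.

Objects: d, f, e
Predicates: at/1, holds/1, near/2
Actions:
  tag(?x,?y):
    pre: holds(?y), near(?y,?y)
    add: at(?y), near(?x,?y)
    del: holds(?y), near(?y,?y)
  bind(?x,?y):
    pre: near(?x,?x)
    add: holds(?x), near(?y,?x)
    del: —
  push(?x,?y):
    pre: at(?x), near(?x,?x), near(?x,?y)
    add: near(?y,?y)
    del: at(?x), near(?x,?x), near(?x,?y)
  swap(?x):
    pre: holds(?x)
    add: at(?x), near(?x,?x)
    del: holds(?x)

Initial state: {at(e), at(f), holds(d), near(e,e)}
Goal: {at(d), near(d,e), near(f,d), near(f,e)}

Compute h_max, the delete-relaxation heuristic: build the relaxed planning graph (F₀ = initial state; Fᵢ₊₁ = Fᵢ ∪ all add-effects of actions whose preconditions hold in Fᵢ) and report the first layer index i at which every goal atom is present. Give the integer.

F0 = init (4 atoms)
F1 = F0 ∪ {at(d), holds(e), near(d,d), near(d,e), near(f,e)}  (9 atoms)
F2 = F1 ∪ {near(e,d), near(f,d)}  (11 atoms)
goal ⊆ F2  ⇒  h_max = 2

2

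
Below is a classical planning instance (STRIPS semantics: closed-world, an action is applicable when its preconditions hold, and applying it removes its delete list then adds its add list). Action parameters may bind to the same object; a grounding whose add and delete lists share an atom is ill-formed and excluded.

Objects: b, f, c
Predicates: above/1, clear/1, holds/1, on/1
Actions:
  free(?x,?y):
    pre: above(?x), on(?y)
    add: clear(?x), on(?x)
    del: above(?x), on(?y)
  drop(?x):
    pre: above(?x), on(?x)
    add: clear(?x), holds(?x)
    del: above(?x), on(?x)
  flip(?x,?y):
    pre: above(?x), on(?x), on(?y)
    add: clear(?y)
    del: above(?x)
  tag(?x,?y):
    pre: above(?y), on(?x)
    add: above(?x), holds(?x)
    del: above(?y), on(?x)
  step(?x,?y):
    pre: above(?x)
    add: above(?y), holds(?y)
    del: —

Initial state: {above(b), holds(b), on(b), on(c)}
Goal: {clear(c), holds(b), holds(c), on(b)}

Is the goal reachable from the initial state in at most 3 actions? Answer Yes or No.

Yes

1. step(b,c)  →  {above(b), above(c), holds(b), holds(c), on(b), on(c)}
2. drop(c)  →  {above(b), clear(c), holds(b), holds(c), on(b)}
optimal plan length = 2; 2 ≤ 3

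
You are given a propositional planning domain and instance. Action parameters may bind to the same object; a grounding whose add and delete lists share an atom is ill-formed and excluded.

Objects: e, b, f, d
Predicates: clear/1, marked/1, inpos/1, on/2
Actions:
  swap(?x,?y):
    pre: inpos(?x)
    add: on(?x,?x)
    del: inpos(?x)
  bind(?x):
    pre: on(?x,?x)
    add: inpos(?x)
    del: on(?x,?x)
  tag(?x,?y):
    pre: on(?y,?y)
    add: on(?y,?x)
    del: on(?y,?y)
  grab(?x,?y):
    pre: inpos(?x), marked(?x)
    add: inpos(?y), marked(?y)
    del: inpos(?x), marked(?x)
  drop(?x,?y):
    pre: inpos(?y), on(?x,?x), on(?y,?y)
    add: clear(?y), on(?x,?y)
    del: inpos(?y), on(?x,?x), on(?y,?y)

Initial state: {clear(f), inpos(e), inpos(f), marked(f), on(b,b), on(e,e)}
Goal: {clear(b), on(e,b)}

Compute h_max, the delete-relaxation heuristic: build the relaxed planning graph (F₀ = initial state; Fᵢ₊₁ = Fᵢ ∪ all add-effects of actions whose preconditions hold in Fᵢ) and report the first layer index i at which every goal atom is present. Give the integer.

F0 = init (6 atoms)
F1 = F0 ∪ {clear(e), inpos(b), inpos(d), marked(b), marked(d), marked(e), on(b,d), on(b,e), on(b,f), on(e,b), on(e,d), on(e,f), on(f,f)}  (19 atoms)
F2 = F1 ∪ {clear(b), on(d,d), on(f,b), on(f,d), on(f,e)}  (24 atoms)
goal ⊆ F2  ⇒  h_max = 2

2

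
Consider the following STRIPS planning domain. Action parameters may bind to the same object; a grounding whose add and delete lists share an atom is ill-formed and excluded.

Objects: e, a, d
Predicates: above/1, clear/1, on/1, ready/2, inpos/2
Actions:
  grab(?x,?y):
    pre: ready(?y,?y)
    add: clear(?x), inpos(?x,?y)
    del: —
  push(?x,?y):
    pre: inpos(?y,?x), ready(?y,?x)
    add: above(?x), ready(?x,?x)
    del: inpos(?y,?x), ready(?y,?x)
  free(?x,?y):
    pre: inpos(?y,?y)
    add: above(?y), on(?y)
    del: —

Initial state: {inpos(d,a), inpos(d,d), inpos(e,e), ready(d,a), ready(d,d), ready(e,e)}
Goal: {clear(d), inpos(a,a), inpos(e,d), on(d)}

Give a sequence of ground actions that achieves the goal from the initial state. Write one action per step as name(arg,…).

1. grab(e,d)  →  {clear(e), inpos(d,a), inpos(d,d), inpos(e,d), inpos(e,e), ready(d,a), ready(d,d), ready(e,e)}
2. grab(d,e)  →  {clear(d), clear(e), inpos(d,a), inpos(d,d), inpos(d,e), inpos(e,d), inpos(e,e), ready(d,a), ready(d,d), ready(e,e)}
3. push(a,d)  →  {above(a), clear(d), clear(e), inpos(d,d), inpos(d,e), inpos(e,d), inpos(e,e), ready(a,a), ready(d,d), ready(e,e)}
4. grab(a,a)  →  {above(a), clear(a), clear(d), clear(e), inpos(a,a), inpos(d,d), inpos(d,e), inpos(e,d), inpos(e,e), ready(a,a), ready(d,d), ready(e,e)}
5. free(e,d)  →  {above(a), above(d), clear(a), clear(d), clear(e), inpos(a,a), inpos(d,d), inpos(d,e), inpos(e,d), inpos(e,e), on(d), ready(a,a), ready(d,d), ready(e,e)}

grab(e,d); grab(d,e); push(a,d); grab(a,a); free(e,d)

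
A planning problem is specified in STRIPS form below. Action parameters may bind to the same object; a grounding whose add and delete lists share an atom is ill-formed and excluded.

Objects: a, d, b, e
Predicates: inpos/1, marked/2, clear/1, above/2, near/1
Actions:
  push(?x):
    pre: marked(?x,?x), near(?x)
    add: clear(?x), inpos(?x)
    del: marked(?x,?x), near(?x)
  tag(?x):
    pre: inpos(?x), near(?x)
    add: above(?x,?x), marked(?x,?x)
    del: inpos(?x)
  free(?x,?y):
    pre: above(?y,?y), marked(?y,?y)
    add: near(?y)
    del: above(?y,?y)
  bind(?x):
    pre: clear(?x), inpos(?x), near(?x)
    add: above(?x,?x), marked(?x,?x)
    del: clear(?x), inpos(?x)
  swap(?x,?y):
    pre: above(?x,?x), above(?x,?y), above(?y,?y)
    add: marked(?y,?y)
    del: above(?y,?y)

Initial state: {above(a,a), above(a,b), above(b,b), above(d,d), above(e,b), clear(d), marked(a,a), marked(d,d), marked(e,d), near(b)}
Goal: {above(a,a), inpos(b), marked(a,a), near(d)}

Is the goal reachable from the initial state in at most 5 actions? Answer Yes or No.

1. free(a,d)  →  {above(a,a), above(a,b), above(b,b), above(e,b), clear(d), marked(a,a), marked(d,d), marked(e,d), near(b), near(d)}
2. swap(a,b)  →  {above(a,a), above(a,b), above(e,b), clear(d), marked(a,a), marked(b,b), marked(d,d), marked(e,d), near(b), near(d)}
3. push(b)  →  {above(a,a), above(a,b), above(e,b), clear(b), clear(d), inpos(b), marked(a,a), marked(d,d), marked(e,d), near(d)}
optimal plan length = 3; 3 ≤ 5

Yes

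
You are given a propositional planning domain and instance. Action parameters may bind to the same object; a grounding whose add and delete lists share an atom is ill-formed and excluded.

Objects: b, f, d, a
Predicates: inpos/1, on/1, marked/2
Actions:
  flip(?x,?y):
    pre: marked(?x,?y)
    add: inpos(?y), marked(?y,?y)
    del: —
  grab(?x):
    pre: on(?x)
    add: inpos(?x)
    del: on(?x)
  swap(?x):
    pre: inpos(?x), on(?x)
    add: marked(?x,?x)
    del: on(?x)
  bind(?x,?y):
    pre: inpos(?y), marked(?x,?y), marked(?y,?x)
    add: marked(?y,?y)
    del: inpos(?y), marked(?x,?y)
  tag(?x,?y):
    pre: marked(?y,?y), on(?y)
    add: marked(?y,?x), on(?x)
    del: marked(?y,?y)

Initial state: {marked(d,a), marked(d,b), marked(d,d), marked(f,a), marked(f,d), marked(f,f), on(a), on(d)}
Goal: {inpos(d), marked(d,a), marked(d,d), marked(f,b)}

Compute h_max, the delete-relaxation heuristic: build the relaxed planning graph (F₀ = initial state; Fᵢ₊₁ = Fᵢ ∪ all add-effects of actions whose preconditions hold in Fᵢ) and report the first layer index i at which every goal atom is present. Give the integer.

F0 = init (8 atoms)
F1 = F0 ∪ {inpos(a), inpos(b), inpos(d), inpos(f), marked(a,a), marked(b,b), marked(d,f), on(b), on(f)}  (17 atoms)
F2 = F1 ∪ {marked(a,b), marked(a,d), marked(a,f), marked(b,a), marked(b,d), marked(b,f), marked(f,b)}  (24 atoms)
goal ⊆ F2  ⇒  h_max = 2

2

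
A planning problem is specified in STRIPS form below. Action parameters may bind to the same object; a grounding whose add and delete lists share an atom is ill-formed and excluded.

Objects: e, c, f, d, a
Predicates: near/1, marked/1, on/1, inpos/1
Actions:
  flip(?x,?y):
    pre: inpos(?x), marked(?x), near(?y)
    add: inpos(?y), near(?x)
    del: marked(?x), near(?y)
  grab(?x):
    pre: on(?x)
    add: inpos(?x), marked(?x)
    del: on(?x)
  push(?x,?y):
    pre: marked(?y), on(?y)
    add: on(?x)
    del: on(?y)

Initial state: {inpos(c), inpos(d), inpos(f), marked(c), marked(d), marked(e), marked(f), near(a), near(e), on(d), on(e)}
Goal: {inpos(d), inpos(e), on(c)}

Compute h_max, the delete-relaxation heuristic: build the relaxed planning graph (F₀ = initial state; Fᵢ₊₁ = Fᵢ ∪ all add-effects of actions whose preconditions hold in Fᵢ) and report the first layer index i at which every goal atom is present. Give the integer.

1

F0 = init (11 atoms)
F1 = F0 ∪ {inpos(a), inpos(e), near(c), near(d), near(f), on(a), on(c), on(f)}  (19 atoms)
goal ⊆ F1  ⇒  h_max = 1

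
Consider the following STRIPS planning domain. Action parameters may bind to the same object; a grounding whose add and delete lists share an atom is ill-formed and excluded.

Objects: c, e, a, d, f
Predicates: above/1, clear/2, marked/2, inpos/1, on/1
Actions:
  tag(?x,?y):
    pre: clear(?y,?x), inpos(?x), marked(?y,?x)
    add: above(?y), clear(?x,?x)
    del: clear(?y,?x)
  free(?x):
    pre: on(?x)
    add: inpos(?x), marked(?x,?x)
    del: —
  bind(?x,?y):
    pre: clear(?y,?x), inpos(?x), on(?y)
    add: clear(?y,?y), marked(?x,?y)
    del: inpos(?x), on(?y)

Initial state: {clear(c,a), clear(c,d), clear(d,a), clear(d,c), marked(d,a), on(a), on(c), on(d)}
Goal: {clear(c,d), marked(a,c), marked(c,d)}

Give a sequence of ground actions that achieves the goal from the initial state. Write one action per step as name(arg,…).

free(c); free(a); bind(c,d); bind(a,c)

1. free(c)  →  {clear(c,a), clear(c,d), clear(d,a), clear(d,c), inpos(c), marked(c,c), marked(d,a), on(a), on(c), on(d)}
2. free(a)  →  {clear(c,a), clear(c,d), clear(d,a), clear(d,c), inpos(a), inpos(c), marked(a,a), marked(c,c), marked(d,a), on(a), on(c), on(d)}
3. bind(c,d)  →  {clear(c,a), clear(c,d), clear(d,a), clear(d,c), clear(d,d), inpos(a), marked(a,a), marked(c,c), marked(c,d), marked(d,a), on(a), on(c)}
4. bind(a,c)  →  {clear(c,a), clear(c,c), clear(c,d), clear(d,a), clear(d,c), clear(d,d), marked(a,a), marked(a,c), marked(c,c), marked(c,d), marked(d,a), on(a)}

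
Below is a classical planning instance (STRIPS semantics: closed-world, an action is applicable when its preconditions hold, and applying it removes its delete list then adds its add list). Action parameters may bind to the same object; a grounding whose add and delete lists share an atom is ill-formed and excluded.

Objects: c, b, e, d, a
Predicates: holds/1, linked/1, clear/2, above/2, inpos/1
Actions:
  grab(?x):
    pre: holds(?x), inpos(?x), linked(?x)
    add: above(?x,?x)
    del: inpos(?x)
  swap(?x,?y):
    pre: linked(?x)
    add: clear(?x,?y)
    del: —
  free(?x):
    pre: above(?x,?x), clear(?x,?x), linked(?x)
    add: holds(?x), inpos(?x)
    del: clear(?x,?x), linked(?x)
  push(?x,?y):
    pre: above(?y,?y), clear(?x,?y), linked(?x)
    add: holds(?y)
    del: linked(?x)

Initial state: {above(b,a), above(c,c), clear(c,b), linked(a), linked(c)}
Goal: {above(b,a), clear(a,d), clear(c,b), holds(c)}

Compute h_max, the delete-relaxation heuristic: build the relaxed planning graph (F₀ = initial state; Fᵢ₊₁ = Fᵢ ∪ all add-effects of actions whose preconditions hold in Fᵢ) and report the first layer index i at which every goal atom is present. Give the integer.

2

F0 = init (5 atoms)
F1 = F0 ∪ {clear(a,a), clear(a,b), clear(a,c), clear(a,d), clear(a,e), clear(c,a), clear(c,c), clear(c,d), clear(c,e)}  (14 atoms)
F2 = F1 ∪ {holds(c), inpos(c)}  (16 atoms)
goal ⊆ F2  ⇒  h_max = 2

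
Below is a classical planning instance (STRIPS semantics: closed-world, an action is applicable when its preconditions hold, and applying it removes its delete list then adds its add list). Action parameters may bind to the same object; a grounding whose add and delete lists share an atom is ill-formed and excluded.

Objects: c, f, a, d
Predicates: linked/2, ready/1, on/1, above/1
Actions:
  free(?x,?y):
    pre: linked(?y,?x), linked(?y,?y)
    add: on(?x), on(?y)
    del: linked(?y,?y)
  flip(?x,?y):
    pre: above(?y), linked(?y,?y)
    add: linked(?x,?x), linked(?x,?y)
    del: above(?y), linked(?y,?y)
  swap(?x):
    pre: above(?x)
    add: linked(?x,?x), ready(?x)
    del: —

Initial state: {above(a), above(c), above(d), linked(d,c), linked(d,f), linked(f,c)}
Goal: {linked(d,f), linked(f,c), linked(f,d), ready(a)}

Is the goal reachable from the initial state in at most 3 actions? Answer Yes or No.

Yes

1. swap(a)  →  {above(a), above(c), above(d), linked(a,a), linked(d,c), linked(d,f), linked(f,c), ready(a)}
2. flip(d,a)  →  {above(c), above(d), linked(d,a), linked(d,c), linked(d,d), linked(d,f), linked(f,c), ready(a)}
3. flip(f,d)  →  {above(c), linked(d,a), linked(d,c), linked(d,f), linked(f,c), linked(f,d), linked(f,f), ready(a)}
optimal plan length = 3; 3 ≤ 3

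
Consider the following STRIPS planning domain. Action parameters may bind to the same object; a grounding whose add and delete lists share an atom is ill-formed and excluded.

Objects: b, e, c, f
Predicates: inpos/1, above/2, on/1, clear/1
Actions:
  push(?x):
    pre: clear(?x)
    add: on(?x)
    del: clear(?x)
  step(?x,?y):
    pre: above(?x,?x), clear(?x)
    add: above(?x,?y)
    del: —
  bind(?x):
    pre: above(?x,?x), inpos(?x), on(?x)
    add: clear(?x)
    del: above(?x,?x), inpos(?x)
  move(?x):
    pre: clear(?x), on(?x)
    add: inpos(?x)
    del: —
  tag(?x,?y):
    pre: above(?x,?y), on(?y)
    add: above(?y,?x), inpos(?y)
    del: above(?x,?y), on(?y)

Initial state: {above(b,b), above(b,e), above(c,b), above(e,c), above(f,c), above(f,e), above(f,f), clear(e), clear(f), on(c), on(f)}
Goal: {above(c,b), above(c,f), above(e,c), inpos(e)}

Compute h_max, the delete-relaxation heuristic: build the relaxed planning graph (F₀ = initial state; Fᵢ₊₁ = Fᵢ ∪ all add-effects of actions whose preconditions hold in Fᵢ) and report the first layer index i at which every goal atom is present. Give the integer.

2

F0 = init (11 atoms)
F1 = F0 ∪ {above(c,e), above(c,f), above(f,b), inpos(c), inpos(f), on(e)}  (17 atoms)
F2 = F1 ∪ {above(e,b), above(e,f), inpos(e)}  (20 atoms)
goal ⊆ F2  ⇒  h_max = 2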